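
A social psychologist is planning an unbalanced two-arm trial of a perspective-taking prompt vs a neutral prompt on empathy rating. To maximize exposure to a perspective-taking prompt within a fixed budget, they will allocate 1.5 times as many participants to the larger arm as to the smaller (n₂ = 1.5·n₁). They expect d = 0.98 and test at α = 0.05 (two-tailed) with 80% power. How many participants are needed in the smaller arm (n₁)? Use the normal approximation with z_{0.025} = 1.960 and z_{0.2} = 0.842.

With allocation ratio k = n₂/n₁ = 1.5, Var(x̄₁−x̄₂) = σ²(1/n₁ + 1/(k·n₁)) = σ²·(k+1)/(k·n₁).
So n₁ = (1 + 1/k)·((z_{α/2} + z_β)/d)² = 1.667 × (2.802/0.98)².
n₁ = 1.667 × 8.17 = 13.6.
Round up: n₁ = 14, giving n₂ = 1.5 × 14 = 21.

n₁ = 14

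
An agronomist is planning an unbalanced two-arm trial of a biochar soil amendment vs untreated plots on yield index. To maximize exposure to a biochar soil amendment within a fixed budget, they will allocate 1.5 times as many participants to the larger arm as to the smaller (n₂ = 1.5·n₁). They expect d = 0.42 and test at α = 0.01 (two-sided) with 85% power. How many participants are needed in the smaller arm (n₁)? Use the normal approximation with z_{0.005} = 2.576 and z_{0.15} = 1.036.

n₁ = 124

With allocation ratio k = n₂/n₁ = 1.5, Var(x̄₁−x̄₂) = σ²(1/n₁ + 1/(k·n₁)) = σ²·(k+1)/(k·n₁).
So n₁ = (1 + 1/k)·((z_{α/2} + z_β)/d)² = 1.667 × (3.612/0.42)².
n₁ = 1.667 × 73.96 = 123.3.
Round up: n₁ = 124, giving n₂ = 1.5 × 124 = 186.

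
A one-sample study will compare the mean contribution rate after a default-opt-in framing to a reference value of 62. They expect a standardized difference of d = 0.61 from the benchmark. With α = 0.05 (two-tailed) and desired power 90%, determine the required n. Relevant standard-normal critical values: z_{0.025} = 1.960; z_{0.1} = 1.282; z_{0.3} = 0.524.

For a one-sample test: n = ((z_{α/2} + z_β) / d)².
z_{α/2} + z_β = 1.960 + 1.282 = 3.242.
n = (3.242 / 0.61)² = 5.315² = 28.25.
Round up.

n = 29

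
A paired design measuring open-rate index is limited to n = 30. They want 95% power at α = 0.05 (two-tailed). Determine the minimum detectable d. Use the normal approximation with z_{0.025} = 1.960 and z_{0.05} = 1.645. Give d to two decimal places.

d_min ≈ 0.66

For a single sample (or paired design) of n = 30: d_min = (z_{α/2} + z_β)/√n.
z-sum = 1.960 + 1.645 = 3.605.
d_min = 3.605 / √30 = 3.605 / 5.477 = 0.658.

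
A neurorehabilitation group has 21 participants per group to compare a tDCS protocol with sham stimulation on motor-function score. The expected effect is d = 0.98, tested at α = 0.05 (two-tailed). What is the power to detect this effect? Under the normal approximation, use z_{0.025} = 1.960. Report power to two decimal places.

For two equal groups, power = Φ(d·√(n/2) − z_{α/2}).
d·√(n/2) = 0.98 × √(21/2) = 0.98 × 3.240 = 3.176.
z_β = 3.176 − 1.960 = 1.216.
Power = Φ(1.216) = 0.888.

power ≈ 0.89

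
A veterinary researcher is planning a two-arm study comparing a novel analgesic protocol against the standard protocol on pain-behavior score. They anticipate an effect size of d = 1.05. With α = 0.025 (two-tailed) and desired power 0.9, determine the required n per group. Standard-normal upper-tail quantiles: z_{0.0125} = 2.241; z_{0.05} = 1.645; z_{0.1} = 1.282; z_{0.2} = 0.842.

For two independent groups with equal n: n = 2·((z_{α/2} + z_β) / d)².
z_{α/2} + z_β = 2.241 + 1.282 = 3.523.
n = 2 × (3.523 / 1.05)² = 2 × 3.355² = 2 × 11.26 = 22.5.
Round up to the next whole participant.

n = 23 per group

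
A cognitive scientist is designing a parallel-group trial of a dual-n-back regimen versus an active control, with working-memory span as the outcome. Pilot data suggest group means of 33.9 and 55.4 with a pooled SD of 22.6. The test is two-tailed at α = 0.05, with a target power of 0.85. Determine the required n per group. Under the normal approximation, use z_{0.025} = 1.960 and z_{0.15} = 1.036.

Cohen's d = |M₁ − M₂| / SD_pooled = |33.9 − 55.4| / 22.6 = 21.5 / 22.6 = 0.951.
For two independent groups with equal n: n = 2·((z_{α/2} + z_β) / d)².
z_{α/2} + z_β = 1.960 + 1.036 = 2.996.
n = 2 × (2.996 / 0.951)² = 2 × 3.150² = 2 × 9.92 = 19.8.
Round up to the next whole participant.

n = 20 per group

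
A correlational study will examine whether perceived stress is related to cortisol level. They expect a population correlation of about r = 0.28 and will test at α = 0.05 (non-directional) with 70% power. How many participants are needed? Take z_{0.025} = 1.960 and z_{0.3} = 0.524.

n = 78

Fisher's z: C = ½·ln((1+r)/(1−r)) = ½·ln(1.7778) = 0.2877.
n = ((z_{α/2} + z_β)/C)² + 3.
(1.960 + 0.524) / 0.2877 = 2.484 / 0.2877 = 8.634.
n = 8.634² + 3 = 74.55 + 3 = 77.5.
Round up.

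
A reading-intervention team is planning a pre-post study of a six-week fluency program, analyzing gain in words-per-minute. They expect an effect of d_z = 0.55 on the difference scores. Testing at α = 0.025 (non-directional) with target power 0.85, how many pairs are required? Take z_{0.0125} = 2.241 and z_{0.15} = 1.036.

n = 36 pairs

For a paired (one-sample on differences) test: n = ((z_{α/2} + z_β) / d)².
z_{α/2} + z_β = 2.241 + 1.036 = 3.277.
n = (3.277 / 0.55)² = 5.958² = 35.50.
Round up.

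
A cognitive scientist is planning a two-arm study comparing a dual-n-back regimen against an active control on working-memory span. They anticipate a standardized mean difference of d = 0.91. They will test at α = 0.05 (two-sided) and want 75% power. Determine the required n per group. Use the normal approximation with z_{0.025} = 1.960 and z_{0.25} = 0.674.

For two independent groups with equal n: n = 2·((z_{α/2} + z_β) / d)².
z_{α/2} + z_β = 1.960 + 0.674 = 2.634.
n = 2 × (2.634 / 0.91)² = 2 × 2.895² = 2 × 8.38 = 16.8.
Round up to the next whole participant.

n = 17 per group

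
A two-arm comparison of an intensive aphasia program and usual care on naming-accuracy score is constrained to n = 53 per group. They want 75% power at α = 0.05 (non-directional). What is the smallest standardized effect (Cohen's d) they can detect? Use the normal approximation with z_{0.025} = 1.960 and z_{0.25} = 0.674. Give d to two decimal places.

For two independent groups of n = 53 each: d_min = (z_{α/2} + z_β)·√(2/n).
z-sum = 1.960 + 0.674 = 2.634.
d_min = 2.634 × √(2/53) = 2.634 × 0.1943 = 0.512.

d_min ≈ 0.51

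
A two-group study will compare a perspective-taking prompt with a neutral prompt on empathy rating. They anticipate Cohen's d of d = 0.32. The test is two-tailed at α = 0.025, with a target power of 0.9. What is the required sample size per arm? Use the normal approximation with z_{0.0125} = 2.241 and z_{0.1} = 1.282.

For two independent groups with equal n: n = 2·((z_{α/2} + z_β) / d)².
z_{α/2} + z_β = 2.241 + 1.282 = 3.523.
n = 2 × (3.523 / 0.32)² = 2 × 11.009² = 2 × 121.21 = 242.4.
Round up to the next whole participant.

n = 243 per group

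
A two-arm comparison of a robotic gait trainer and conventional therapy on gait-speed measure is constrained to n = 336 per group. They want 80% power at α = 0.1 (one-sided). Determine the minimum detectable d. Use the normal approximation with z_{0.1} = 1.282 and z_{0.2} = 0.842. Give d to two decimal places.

For two independent groups of n = 336 each: d_min = (z_{α} + z_β)·√(2/n).
z-sum = 1.282 + 0.842 = 2.124.
d_min = 2.124 × √(2/336) = 2.124 × 0.0772 = 0.164.

d_min ≈ 0.16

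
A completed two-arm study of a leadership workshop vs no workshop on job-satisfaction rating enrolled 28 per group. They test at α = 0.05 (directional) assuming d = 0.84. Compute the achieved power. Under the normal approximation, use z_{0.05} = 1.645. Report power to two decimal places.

power ≈ 0.93

For two equal groups, power = Φ(d·√(n/2) − z_{α}).
d·√(n/2) = 0.84 × √(28/2) = 0.84 × 3.742 = 3.143.
z_β = 3.143 − 1.645 = 1.498.
Power = Φ(1.498) = 0.933.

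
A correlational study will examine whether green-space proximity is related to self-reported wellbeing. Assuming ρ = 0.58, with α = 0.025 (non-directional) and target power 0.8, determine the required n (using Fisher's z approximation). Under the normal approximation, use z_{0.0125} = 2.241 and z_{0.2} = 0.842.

n = 25

Fisher's z: C = ½·ln((1+r)/(1−r)) = ½·ln(3.7619) = 0.6625.
n = ((z_{α/2} + z_β)/C)² + 3.
(2.241 + 0.842) / 0.6625 = 3.083 / 0.6625 = 4.654.
n = 4.654² + 3 = 21.66 + 3 = 24.7.
Round up.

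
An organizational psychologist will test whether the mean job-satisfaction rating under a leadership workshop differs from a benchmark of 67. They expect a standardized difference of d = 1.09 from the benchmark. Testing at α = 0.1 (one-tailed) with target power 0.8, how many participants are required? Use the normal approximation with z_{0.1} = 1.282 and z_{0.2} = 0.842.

For a one-sample test: n = ((z_{α} + z_β) / d)².
z_{α} + z_β = 1.282 + 0.842 = 2.124.
n = (2.124 / 1.09)² = 1.949² = 3.80.
Round up.

n = 4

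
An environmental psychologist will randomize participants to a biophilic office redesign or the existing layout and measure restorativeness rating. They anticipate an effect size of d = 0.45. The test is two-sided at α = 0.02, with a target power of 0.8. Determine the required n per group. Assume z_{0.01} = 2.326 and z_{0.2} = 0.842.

n = 100 per group

For two independent groups with equal n: n = 2·((z_{α/2} + z_β) / d)².
z_{α/2} + z_β = 2.326 + 0.842 = 3.168.
n = 2 × (3.168 / 0.45)² = 2 × 7.040² = 2 × 49.56 = 99.1.
Round up to the next whole participant.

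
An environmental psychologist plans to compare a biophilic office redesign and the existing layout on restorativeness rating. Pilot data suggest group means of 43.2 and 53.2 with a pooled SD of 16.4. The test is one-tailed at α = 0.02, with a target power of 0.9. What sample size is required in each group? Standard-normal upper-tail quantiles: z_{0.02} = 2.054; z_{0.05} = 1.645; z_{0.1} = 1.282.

n = 60 per group

Cohen's d = |M₁ − M₂| / SD_pooled = |43.2 − 53.2| / 16.4 = 10.0 / 16.4 = 0.610.
For two independent groups with equal n: n = 2·((z_{α} + z_β) / d)².
z_{α} + z_β = 2.054 + 1.282 = 3.336.
n = 2 × (3.336 / 0.610)² = 2 × 5.469² = 2 × 29.91 = 59.8.
Round up to the next whole participant.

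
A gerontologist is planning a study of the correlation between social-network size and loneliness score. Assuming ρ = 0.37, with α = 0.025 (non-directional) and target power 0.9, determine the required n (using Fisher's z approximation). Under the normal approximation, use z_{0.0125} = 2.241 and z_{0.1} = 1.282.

n = 86

Fisher's z: C = ½·ln((1+r)/(1−r)) = ½·ln(2.1746) = 0.3884.
n = ((z_{α/2} + z_β)/C)² + 3.
(2.241 + 1.282) / 0.3884 = 3.523 / 0.3884 = 9.071.
n = 9.071² + 3 = 82.27 + 3 = 85.3.
Round up.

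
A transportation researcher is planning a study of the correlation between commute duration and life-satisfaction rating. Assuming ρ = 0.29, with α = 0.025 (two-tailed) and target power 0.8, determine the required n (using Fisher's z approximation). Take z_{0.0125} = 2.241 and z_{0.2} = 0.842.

n = 110

Fisher's z: C = ½·ln((1+r)/(1−r)) = ½·ln(1.8169) = 0.2986.
n = ((z_{α/2} + z_β)/C)² + 3.
(2.241 + 0.842) / 0.2986 = 3.083 / 0.2986 = 10.325.
n = 10.325² + 3 = 106.60 + 3 = 109.6.
Round up.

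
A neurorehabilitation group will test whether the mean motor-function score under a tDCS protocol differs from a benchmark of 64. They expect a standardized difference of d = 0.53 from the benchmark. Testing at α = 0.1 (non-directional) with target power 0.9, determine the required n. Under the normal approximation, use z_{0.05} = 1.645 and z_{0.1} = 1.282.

For a one-sample test: n = ((z_{α/2} + z_β) / d)².
z_{α/2} + z_β = 1.645 + 1.282 = 2.927.
n = (2.927 / 0.53)² = 5.523² = 30.50.
Round up.

n = 31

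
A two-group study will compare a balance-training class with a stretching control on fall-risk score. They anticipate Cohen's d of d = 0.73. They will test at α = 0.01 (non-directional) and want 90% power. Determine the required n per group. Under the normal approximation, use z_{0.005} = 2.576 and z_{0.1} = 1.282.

For two independent groups with equal n: n = 2·((z_{α/2} + z_β) / d)².
z_{α/2} + z_β = 2.576 + 1.282 = 3.858.
n = 2 × (3.858 / 0.73)² = 2 × 5.285² = 2 × 27.93 = 55.9.
Round up to the next whole participant.

n = 56 per group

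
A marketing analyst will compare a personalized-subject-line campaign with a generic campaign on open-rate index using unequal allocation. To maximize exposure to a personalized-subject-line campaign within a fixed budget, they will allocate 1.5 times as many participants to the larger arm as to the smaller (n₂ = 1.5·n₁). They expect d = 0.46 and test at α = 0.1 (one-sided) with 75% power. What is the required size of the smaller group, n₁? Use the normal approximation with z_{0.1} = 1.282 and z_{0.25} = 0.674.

n₁ = 31

With allocation ratio k = n₂/n₁ = 1.5, Var(x̄₁−x̄₂) = σ²(1/n₁ + 1/(k·n₁)) = σ²·(k+1)/(k·n₁).
So n₁ = (1 + 1/k)·((z_{α} + z_β)/d)² = 1.667 × (1.956/0.46)².
n₁ = 1.667 × 18.08 = 30.1.
Round up: n₁ = 31, giving n₂ = ⌈1.5 × 31⌉ = ⌈46.5⌉ = 47.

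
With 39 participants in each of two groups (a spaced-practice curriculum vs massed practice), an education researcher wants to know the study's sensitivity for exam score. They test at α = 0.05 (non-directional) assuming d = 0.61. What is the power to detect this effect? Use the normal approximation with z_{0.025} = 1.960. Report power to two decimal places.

For two equal groups, power = Φ(d·√(n/2) − z_{α/2}).
d·√(n/2) = 0.61 × √(39/2) = 0.61 × 4.416 = 2.694.
z_β = 2.694 − 1.960 = 0.734.
Power = Φ(0.734) = 0.768.

power ≈ 0.77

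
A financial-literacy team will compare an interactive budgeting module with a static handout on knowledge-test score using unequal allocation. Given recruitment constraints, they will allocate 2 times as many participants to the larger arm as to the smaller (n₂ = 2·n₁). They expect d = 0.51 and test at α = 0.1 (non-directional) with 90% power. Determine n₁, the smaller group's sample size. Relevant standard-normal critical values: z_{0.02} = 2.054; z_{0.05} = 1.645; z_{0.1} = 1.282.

n₁ = 50

With allocation ratio k = n₂/n₁ = 2, Var(x̄₁−x̄₂) = σ²(1/n₁ + 1/(k·n₁)) = σ²·(k+1)/(k·n₁).
So n₁ = (1 + 1/k)·((z_{α/2} + z_β)/d)² = 1.500 × (2.927/0.51)².
n₁ = 1.500 × 32.94 = 49.4.
Round up: n₁ = 50, giving n₂ = 2 × 50 = 100.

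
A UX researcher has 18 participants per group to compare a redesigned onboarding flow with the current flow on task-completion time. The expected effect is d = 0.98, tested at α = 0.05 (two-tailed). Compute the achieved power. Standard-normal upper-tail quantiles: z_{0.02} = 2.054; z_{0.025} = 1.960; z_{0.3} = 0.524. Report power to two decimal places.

For two equal groups, power = Φ(d·√(n/2) − z_{α/2}).
d·√(n/2) = 0.98 × √(18/2) = 0.98 × 3.000 = 2.940.
z_β = 2.940 − 1.960 = 0.980.
Power = Φ(0.980) = 0.836.

power ≈ 0.84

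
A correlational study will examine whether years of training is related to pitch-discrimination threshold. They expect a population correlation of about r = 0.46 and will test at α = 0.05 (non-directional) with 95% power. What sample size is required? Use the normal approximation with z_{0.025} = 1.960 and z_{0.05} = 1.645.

Fisher's z: C = ½·ln((1+r)/(1−r)) = ½·ln(2.7037) = 0.4973.
n = ((z_{α/2} + z_β)/C)² + 3.
(1.960 + 1.645) / 0.4973 = 3.605 / 0.4973 = 7.249.
n = 7.249² + 3 = 52.55 + 3 = 55.6.
Round up.

n = 56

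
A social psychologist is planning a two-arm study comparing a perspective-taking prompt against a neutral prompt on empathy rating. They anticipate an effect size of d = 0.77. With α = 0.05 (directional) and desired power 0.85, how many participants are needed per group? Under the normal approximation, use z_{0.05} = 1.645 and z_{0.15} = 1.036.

n = 25 per group

For two independent groups with equal n: n = 2·((z_{α} + z_β) / d)².
z_{α} + z_β = 1.645 + 1.036 = 2.681.
n = 2 × (2.681 / 0.77)² = 2 × 3.482² = 2 × 12.12 = 24.2.
Round up to the next whole participant.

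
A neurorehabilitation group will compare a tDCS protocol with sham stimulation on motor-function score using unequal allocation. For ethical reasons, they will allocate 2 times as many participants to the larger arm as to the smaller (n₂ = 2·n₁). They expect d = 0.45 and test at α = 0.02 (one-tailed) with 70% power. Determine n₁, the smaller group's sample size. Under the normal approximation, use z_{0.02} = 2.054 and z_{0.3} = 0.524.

With allocation ratio k = n₂/n₁ = 2, Var(x̄₁−x̄₂) = σ²(1/n₁ + 1/(k·n₁)) = σ²·(k+1)/(k·n₁).
So n₁ = (1 + 1/k)·((z_{α} + z_β)/d)² = 1.500 × (2.578/0.45)².
n₁ = 1.500 × 32.82 = 49.2.
Round up: n₁ = 50, giving n₂ = 2 × 50 = 100.

n₁ = 50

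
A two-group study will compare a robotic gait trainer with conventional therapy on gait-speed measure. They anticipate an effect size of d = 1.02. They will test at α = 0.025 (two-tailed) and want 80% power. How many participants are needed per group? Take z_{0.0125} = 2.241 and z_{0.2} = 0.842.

For two independent groups with equal n: n = 2·((z_{α/2} + z_β) / d)².
z_{α/2} + z_β = 2.241 + 0.842 = 3.083.
n = 2 × (3.083 / 1.02)² = 2 × 3.023² = 2 × 9.14 = 18.3.
Round up to the next whole participant.

n = 19 per group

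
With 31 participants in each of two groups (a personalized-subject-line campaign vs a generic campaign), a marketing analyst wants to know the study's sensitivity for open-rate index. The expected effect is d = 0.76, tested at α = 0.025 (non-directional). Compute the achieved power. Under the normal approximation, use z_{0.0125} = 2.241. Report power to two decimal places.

power ≈ 0.77

For two equal groups, power = Φ(d·√(n/2) − z_{α/2}).
d·√(n/2) = 0.76 × √(31/2) = 0.76 × 3.937 = 2.992.
z_β = 2.992 − 2.241 = 0.751.
Power = Φ(0.751) = 0.774.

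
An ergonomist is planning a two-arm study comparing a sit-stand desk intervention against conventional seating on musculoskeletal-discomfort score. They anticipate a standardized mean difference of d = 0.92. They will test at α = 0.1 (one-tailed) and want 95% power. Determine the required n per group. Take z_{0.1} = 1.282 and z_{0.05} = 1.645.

n = 21 per group

For two independent groups with equal n: n = 2·((z_{α} + z_β) / d)².
z_{α} + z_β = 1.282 + 1.645 = 2.927.
n = 2 × (2.927 / 0.92)² = 2 × 3.182² = 2 × 10.12 = 20.2.
Round up to the next whole participant.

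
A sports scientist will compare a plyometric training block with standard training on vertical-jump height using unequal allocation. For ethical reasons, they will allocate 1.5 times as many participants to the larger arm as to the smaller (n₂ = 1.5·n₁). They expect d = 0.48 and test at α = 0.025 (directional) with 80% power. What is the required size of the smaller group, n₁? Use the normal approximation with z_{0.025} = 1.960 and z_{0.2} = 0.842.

With allocation ratio k = n₂/n₁ = 1.5, Var(x̄₁−x̄₂) = σ²(1/n₁ + 1/(k·n₁)) = σ²·(k+1)/(k·n₁).
So n₁ = (1 + 1/k)·((z_{α} + z_β)/d)² = 1.667 × (2.802/0.48)².
n₁ = 1.667 × 34.08 = 56.8.
Round up: n₁ = 57, giving n₂ = ⌈1.5 × 57⌉ = ⌈85.5⌉ = 86.

n₁ = 57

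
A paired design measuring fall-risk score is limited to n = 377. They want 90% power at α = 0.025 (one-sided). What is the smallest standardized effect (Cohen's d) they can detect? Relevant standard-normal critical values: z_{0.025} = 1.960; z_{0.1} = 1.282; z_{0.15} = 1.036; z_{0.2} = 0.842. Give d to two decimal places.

d_min ≈ 0.17

For a single sample (or paired design) of n = 377: d_min = (z_{α} + z_β)/√n.
z-sum = 1.960 + 1.282 = 3.242.
d_min = 3.242 / √377 = 3.242 / 19.416 = 0.167.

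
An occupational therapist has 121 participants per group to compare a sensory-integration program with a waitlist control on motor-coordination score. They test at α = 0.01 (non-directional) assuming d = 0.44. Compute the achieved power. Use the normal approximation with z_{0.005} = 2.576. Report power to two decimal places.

power ≈ 0.80

For two equal groups, power = Φ(d·√(n/2) − z_{α/2}).
d·√(n/2) = 0.44 × √(121/2) = 0.44 × 7.778 = 3.422.
z_β = 3.422 − 2.576 = 0.846.
Power = Φ(0.846) = 0.801.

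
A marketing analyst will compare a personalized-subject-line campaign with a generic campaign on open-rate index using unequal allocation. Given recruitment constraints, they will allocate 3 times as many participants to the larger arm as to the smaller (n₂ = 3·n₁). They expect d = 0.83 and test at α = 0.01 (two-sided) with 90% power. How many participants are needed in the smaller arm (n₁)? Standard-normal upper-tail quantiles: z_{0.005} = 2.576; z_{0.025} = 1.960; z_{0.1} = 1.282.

n₁ = 29

With allocation ratio k = n₂/n₁ = 3, Var(x̄₁−x̄₂) = σ²(1/n₁ + 1/(k·n₁)) = σ²·(k+1)/(k·n₁).
So n₁ = (1 + 1/k)·((z_{α/2} + z_β)/d)² = 1.333 × (3.858/0.83)².
n₁ = 1.333 × 21.61 = 28.8.
Round up: n₁ = 29, giving n₂ = 3 × 29 = 87.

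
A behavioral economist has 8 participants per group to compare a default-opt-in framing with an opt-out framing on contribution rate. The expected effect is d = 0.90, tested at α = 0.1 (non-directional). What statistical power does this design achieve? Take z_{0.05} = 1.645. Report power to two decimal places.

For two equal groups, power = Φ(d·√(n/2) − z_{α/2}).
d·√(n/2) = 0.90 × √(8/2) = 0.90 × 2.000 = 1.800.
z_β = 1.800 − 1.645 = 0.155.
Power = Φ(0.155) = 0.562.

power ≈ 0.56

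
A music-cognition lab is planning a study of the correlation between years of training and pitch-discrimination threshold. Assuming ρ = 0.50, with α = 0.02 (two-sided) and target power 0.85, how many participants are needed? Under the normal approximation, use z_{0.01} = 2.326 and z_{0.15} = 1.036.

Fisher's z: C = ½·ln((1+r)/(1−r)) = ½·ln(3.0000) = 0.5493.
n = ((z_{α/2} + z_β)/C)² + 3.
(2.326 + 1.036) / 0.5493 = 3.362 / 0.5493 = 6.121.
n = 6.121² + 3 = 37.46 + 3 = 40.5.
Round up.

n = 41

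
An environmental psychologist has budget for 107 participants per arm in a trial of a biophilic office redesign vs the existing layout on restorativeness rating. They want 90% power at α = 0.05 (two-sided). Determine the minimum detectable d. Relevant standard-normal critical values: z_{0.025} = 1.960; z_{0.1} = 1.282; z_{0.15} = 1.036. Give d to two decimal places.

d_min ≈ 0.44

For two independent groups of n = 107 each: d_min = (z_{α/2} + z_β)·√(2/n).
z-sum = 1.960 + 1.282 = 3.242.
d_min = 3.242 × √(2/107) = 3.242 × 0.1367 = 0.443.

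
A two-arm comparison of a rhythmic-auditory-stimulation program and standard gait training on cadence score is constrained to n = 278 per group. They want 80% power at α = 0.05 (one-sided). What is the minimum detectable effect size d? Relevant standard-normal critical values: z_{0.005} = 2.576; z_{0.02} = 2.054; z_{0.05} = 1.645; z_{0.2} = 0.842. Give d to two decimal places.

d_min ≈ 0.21

For two independent groups of n = 278 each: d_min = (z_{α} + z_β)·√(2/n).
z-sum = 1.645 + 0.842 = 2.487.
d_min = 2.487 × √(2/278) = 2.487 × 0.0848 = 0.211.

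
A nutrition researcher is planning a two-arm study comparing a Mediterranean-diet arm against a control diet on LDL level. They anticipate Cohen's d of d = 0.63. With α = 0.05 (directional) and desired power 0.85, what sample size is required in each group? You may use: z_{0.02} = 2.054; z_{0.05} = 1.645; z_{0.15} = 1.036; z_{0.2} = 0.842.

n = 37 per group

For two independent groups with equal n: n = 2·((z_{α} + z_β) / d)².
z_{α} + z_β = 1.645 + 1.036 = 2.681.
n = 2 × (2.681 / 0.63)² = 2 × 4.256² = 2 × 18.11 = 36.2.
Round up to the next whole participant.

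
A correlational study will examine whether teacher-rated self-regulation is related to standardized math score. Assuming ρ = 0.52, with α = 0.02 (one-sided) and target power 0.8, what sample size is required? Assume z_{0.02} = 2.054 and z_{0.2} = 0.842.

n = 29

Fisher's z: C = ½·ln((1+r)/(1−r)) = ½·ln(3.1667) = 0.5763.
n = ((z_{α} + z_β)/C)² + 3.
(2.054 + 0.842) / 0.5763 = 2.896 / 0.5763 = 5.025.
n = 5.025² + 3 = 25.25 + 3 = 28.3.
Round up.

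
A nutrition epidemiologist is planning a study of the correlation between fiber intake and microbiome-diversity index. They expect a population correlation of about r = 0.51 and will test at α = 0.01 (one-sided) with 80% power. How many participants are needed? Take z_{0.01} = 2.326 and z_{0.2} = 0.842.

n = 35

Fisher's z: C = ½·ln((1+r)/(1−r)) = ½·ln(3.0816) = 0.5627.
n = ((z_{α} + z_β)/C)² + 3.
(2.326 + 0.842) / 0.5627 = 3.168 / 0.5627 = 5.630.
n = 5.630² + 3 = 31.70 + 3 = 34.7.
Round up.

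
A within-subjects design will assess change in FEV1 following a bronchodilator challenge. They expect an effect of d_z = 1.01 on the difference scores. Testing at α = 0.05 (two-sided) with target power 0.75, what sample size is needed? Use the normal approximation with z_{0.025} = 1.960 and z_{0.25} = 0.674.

n = 7 pairs

For a paired (one-sample on differences) test: n = ((z_{α/2} + z_β) / d)².
z_{α/2} + z_β = 1.960 + 0.674 = 2.634.
n = (2.634 / 1.01)² = 2.608² = 6.80.
Round up.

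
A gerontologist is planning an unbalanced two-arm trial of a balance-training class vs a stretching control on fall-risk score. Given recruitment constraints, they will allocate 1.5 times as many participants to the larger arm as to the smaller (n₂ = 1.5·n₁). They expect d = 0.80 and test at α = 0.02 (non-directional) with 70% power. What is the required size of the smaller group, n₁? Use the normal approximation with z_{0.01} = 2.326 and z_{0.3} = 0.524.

With allocation ratio k = n₂/n₁ = 1.5, Var(x̄₁−x̄₂) = σ²(1/n₁ + 1/(k·n₁)) = σ²·(k+1)/(k·n₁).
So n₁ = (1 + 1/k)·((z_{α/2} + z_β)/d)² = 1.667 × (2.850/0.80)².
n₁ = 1.667 × 12.69 = 21.2.
Round up: n₁ = 22, giving n₂ = 1.5 × 22 = 33.

n₁ = 22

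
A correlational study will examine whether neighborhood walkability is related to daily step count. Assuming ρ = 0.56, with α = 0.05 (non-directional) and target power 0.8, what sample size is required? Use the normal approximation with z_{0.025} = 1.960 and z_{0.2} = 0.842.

Fisher's z: C = ½·ln((1+r)/(1−r)) = ½·ln(3.5455) = 0.6328.
n = ((z_{α/2} + z_β)/C)² + 3.
(1.960 + 0.842) / 0.6328 = 2.802 / 0.6328 = 4.428.
n = 4.428² + 3 = 19.61 + 3 = 22.6.
Round up.

n = 23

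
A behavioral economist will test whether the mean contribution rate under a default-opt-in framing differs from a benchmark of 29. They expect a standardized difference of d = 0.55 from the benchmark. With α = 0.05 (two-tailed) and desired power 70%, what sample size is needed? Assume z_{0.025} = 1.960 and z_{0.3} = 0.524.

For a one-sample test: n = ((z_{α/2} + z_β) / d)².
z_{α/2} + z_β = 1.960 + 0.524 = 2.484.
n = (2.484 / 0.55)² = 4.516² = 20.40.
Round up.

n = 21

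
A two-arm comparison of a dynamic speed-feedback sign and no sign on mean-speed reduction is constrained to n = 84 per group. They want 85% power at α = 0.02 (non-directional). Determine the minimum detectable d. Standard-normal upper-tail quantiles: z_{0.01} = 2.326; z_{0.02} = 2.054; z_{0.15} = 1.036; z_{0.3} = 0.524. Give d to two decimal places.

For two independent groups of n = 84 each: d_min = (z_{α/2} + z_β)·√(2/n).
z-sum = 2.326 + 1.036 = 3.362.
d_min = 3.362 × √(2/84) = 3.362 × 0.1543 = 0.519.

d_min ≈ 0.52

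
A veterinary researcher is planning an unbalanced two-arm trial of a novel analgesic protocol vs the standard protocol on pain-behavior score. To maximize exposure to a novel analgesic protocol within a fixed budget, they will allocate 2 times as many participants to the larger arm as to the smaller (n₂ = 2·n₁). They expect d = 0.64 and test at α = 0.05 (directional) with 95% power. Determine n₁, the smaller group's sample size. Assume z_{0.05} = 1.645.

n₁ = 40

With allocation ratio k = n₂/n₁ = 2, Var(x̄₁−x̄₂) = σ²(1/n₁ + 1/(k·n₁)) = σ²·(k+1)/(k·n₁).
So n₁ = (1 + 1/k)·((z_{α} + z_β)/d)² = 1.500 × (3.290/0.64)².
n₁ = 1.500 × 26.43 = 39.6.
Round up: n₁ = 40, giving n₂ = 2 × 40 = 80.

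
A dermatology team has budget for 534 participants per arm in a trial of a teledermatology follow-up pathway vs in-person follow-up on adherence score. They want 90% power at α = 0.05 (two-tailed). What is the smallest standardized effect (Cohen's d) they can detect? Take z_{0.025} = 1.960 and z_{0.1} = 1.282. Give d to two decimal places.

For two independent groups of n = 534 each: d_min = (z_{α/2} + z_β)·√(2/n).
z-sum = 1.960 + 1.282 = 3.242.
d_min = 3.242 × √(2/534) = 3.242 × 0.0612 = 0.198.

d_min ≈ 0.20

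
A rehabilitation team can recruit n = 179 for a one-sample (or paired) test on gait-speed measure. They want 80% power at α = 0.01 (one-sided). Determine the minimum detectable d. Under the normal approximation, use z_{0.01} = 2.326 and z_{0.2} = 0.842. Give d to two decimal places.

d_min ≈ 0.24

For a single sample (or paired design) of n = 179: d_min = (z_{α} + z_β)/√n.
z-sum = 2.326 + 0.842 = 3.168.
d_min = 3.168 / √179 = 3.168 / 13.379 = 0.237.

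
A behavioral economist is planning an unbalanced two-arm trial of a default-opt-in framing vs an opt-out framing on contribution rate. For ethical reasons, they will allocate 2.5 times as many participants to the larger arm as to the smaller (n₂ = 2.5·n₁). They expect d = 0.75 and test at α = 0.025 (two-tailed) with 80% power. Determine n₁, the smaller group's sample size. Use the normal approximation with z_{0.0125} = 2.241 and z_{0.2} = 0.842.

With allocation ratio k = n₂/n₁ = 2.5, Var(x̄₁−x̄₂) = σ²(1/n₁ + 1/(k·n₁)) = σ²·(k+1)/(k·n₁).
So n₁ = (1 + 1/k)·((z_{α/2} + z_β)/d)² = 1.400 × (3.083/0.75)².
n₁ = 1.400 × 16.90 = 23.7.
Round up: n₁ = 24, giving n₂ = 2.5 × 24 = 60.

n₁ = 24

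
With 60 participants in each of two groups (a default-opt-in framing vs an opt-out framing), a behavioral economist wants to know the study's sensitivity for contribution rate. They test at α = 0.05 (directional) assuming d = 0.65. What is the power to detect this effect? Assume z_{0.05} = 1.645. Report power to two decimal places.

For two equal groups, power = Φ(d·√(n/2) − z_{α}).
d·√(n/2) = 0.65 × √(60/2) = 0.65 × 5.477 = 3.560.
z_β = 3.560 − 1.645 = 1.915.
Power = Φ(1.915) = 0.972.

power ≈ 0.97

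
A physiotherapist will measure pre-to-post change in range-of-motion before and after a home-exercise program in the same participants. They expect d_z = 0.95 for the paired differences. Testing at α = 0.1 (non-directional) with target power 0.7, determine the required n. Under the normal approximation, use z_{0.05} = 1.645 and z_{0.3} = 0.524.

n = 6 pairs

For a paired (one-sample on differences) test: n = ((z_{α/2} + z_β) / d)².
z_{α/2} + z_β = 1.645 + 0.524 = 2.169.
n = (2.169 / 0.95)² = 2.283² = 5.21.
Round up.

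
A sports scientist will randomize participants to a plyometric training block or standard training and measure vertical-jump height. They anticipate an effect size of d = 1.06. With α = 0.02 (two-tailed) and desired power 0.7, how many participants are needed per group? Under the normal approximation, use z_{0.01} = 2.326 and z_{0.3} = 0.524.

For two independent groups with equal n: n = 2·((z_{α/2} + z_β) / d)².
z_{α/2} + z_β = 2.326 + 0.524 = 2.850.
n = 2 × (2.850 / 1.06)² = 2 × 2.689² = 2 × 7.23 = 14.5.
Round up to the next whole participant.

n = 15 per group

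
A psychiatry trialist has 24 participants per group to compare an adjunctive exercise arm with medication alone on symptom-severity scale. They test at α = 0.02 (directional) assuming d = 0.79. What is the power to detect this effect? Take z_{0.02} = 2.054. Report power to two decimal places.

power ≈ 0.75

For two equal groups, power = Φ(d·√(n/2) − z_{α}).
d·√(n/2) = 0.79 × √(24/2) = 0.79 × 3.464 = 2.737.
z_β = 2.737 − 2.054 = 0.683.
Power = Φ(0.683) = 0.753.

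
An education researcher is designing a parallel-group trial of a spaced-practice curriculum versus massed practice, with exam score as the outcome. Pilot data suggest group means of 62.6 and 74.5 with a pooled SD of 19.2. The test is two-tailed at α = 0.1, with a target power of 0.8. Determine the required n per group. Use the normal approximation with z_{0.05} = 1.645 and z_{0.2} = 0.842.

Cohen's d = |M₁ − M₂| / SD_pooled = |62.6 − 74.5| / 19.2 = 11.9 / 19.2 = 0.620.
For two independent groups with equal n: n = 2·((z_{α/2} + z_β) / d)².
z_{α/2} + z_β = 1.645 + 0.842 = 2.487.
n = 2 × (2.487 / 0.620)² = 2 × 4.011² = 2 × 16.09 = 32.2.
Round up to the next whole participant.

n = 33 per group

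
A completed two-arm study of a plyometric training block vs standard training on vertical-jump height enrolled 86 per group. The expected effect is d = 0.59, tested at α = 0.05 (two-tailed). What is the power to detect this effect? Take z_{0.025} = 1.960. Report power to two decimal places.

For two equal groups, power = Φ(d·√(n/2) − z_{α/2}).
d·√(n/2) = 0.59 × √(86/2) = 0.59 × 6.557 = 3.869.
z_β = 3.869 − 1.960 = 1.909.
Power = Φ(1.909) = 0.972.

power ≈ 0.97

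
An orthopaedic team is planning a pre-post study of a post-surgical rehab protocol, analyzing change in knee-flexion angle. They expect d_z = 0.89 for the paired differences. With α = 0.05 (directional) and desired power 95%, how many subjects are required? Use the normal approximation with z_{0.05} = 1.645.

n = 14 pairs

For a paired (one-sample on differences) test: n = ((z_{α} + z_β) / d)².
z_{α} + z_β = 1.645 + 1.645 = 3.290.
n = (3.290 / 0.89)² = 3.697² = 13.67.
Round up.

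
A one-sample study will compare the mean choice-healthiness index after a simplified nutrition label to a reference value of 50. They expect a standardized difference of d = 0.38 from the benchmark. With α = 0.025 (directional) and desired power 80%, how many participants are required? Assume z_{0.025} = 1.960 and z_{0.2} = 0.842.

For a one-sample test: n = ((z_{α} + z_β) / d)².
z_{α} + z_β = 1.960 + 0.842 = 2.802.
n = (2.802 / 0.38)² = 7.374² = 54.37.
Round up.

n = 55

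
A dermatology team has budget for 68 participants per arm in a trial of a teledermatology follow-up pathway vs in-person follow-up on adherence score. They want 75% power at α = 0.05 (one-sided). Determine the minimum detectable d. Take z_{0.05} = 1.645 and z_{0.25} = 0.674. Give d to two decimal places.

d_min ≈ 0.40

For two independent groups of n = 68 each: d_min = (z_{α} + z_β)·√(2/n).
z-sum = 1.645 + 0.674 = 2.319.
d_min = 2.319 × √(2/68) = 2.319 × 0.1715 = 0.398.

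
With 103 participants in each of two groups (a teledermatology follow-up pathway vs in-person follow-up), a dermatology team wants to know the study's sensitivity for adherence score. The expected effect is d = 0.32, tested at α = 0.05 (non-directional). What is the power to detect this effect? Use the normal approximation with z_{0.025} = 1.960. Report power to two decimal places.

For two equal groups, power = Φ(d·√(n/2) − z_{α/2}).
d·√(n/2) = 0.32 × √(103/2) = 0.32 × 7.176 = 2.296.
z_β = 2.296 − 1.960 = 0.336.
Power = Φ(0.336) = 0.632.

power ≈ 0.63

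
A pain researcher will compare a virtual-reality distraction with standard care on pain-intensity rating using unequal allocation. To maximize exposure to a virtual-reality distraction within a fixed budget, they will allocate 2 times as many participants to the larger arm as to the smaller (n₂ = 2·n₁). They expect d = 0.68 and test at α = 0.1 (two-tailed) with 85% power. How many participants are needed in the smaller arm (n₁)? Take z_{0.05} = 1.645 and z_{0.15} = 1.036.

With allocation ratio k = n₂/n₁ = 2, Var(x̄₁−x̄₂) = σ²(1/n₁ + 1/(k·n₁)) = σ²·(k+1)/(k·n₁).
So n₁ = (1 + 1/k)·((z_{α/2} + z_β)/d)² = 1.500 × (2.681/0.68)².
n₁ = 1.500 × 15.54 = 23.3.
Round up: n₁ = 24, giving n₂ = 2 × 24 = 48.

n₁ = 24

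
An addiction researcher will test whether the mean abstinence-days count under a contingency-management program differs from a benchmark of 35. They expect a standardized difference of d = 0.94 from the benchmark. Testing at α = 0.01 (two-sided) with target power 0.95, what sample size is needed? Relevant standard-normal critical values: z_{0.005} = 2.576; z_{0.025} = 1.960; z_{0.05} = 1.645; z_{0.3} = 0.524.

For a one-sample test: n = ((z_{α/2} + z_β) / d)².
z_{α/2} + z_β = 2.576 + 1.645 = 4.221.
n = (4.221 / 0.94)² = 4.490² = 20.16.
Round up.

n = 21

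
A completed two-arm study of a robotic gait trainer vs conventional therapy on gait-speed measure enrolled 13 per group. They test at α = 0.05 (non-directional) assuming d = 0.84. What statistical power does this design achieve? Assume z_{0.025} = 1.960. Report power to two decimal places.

For two equal groups, power = Φ(d·√(n/2) − z_{α/2}).
d·√(n/2) = 0.84 × √(13/2) = 0.84 × 2.550 = 2.142.
z_β = 2.142 − 1.960 = 0.182.
Power = Φ(0.182) = 0.572.

power ≈ 0.57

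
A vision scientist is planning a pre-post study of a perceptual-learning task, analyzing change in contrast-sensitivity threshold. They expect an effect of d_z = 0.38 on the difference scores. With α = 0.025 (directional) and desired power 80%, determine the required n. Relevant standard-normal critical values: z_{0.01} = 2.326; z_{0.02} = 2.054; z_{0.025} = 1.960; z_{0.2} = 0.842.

For a paired (one-sample on differences) test: n = ((z_{α} + z_β) / d)².
z_{α} + z_β = 1.960 + 0.842 = 2.802.
n = (2.802 / 0.38)² = 7.374² = 54.37.
Round up.

n = 55 pairs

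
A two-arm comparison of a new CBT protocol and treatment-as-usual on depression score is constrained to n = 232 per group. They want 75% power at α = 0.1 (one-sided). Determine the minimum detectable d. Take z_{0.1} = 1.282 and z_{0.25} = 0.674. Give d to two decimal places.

d_min ≈ 0.18

For two independent groups of n = 232 each: d_min = (z_{α} + z_β)·√(2/n).
z-sum = 1.282 + 0.674 = 1.956.
d_min = 1.956 × √(2/232) = 1.956 × 0.0928 = 0.182.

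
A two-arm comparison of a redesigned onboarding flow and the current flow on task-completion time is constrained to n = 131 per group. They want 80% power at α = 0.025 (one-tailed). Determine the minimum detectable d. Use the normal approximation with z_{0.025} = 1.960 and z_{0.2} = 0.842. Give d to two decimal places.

For two independent groups of n = 131 each: d_min = (z_{α} + z_β)·√(2/n).
z-sum = 1.960 + 0.842 = 2.802.
d_min = 2.802 × √(2/131) = 2.802 × 0.1236 = 0.346.

d_min ≈ 0.35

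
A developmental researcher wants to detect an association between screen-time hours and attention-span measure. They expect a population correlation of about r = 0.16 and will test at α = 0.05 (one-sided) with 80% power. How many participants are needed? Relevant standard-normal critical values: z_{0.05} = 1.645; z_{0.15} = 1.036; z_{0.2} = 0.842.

Fisher's z: C = ½·ln((1+r)/(1−r)) = ½·ln(1.3810) = 0.1614.
n = ((z_{α} + z_β)/C)² + 3.
(1.645 + 0.842) / 0.1614 = 2.487 / 0.1614 = 15.409.
n = 15.409² + 3 = 237.43 + 3 = 240.4.
Round up.

n = 241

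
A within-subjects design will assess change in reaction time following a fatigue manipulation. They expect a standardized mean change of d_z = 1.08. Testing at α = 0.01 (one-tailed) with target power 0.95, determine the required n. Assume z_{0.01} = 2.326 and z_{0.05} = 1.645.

n = 14 pairs

For a paired (one-sample on differences) test: n = ((z_{α} + z_β) / d)².
z_{α} + z_β = 2.326 + 1.645 = 3.971.
n = (3.971 / 1.08)² = 3.677² = 13.52.
Round up.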